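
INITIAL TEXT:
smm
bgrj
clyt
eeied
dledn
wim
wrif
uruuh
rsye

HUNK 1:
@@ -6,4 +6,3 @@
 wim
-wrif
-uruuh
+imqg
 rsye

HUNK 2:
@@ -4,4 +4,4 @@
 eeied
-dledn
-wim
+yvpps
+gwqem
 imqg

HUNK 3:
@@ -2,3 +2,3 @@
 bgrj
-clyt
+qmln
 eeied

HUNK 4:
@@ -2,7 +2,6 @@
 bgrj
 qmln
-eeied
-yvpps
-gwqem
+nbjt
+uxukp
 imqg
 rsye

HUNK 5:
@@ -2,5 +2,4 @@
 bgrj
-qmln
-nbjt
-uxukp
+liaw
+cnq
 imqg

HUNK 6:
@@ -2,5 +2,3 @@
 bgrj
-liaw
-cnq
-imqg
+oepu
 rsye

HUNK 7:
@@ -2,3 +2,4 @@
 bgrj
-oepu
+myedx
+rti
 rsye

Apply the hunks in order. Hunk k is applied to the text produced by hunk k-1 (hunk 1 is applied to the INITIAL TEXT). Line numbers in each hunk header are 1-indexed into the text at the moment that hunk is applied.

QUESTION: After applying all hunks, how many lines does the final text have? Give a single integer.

Hunk 1: at line 6 remove [wrif,uruuh] add [imqg] -> 8 lines: smm bgrj clyt eeied dledn wim imqg rsye
Hunk 2: at line 4 remove [dledn,wim] add [yvpps,gwqem] -> 8 lines: smm bgrj clyt eeied yvpps gwqem imqg rsye
Hunk 3: at line 2 remove [clyt] add [qmln] -> 8 lines: smm bgrj qmln eeied yvpps gwqem imqg rsye
Hunk 4: at line 2 remove [eeied,yvpps,gwqem] add [nbjt,uxukp] -> 7 lines: smm bgrj qmln nbjt uxukp imqg rsye
Hunk 5: at line 2 remove [qmln,nbjt,uxukp] add [liaw,cnq] -> 6 lines: smm bgrj liaw cnq imqg rsye
Hunk 6: at line 2 remove [liaw,cnq,imqg] add [oepu] -> 4 lines: smm bgrj oepu rsye
Hunk 7: at line 2 remove [oepu] add [myedx,rti] -> 5 lines: smm bgrj myedx rti rsye
Final line count: 5

Answer: 5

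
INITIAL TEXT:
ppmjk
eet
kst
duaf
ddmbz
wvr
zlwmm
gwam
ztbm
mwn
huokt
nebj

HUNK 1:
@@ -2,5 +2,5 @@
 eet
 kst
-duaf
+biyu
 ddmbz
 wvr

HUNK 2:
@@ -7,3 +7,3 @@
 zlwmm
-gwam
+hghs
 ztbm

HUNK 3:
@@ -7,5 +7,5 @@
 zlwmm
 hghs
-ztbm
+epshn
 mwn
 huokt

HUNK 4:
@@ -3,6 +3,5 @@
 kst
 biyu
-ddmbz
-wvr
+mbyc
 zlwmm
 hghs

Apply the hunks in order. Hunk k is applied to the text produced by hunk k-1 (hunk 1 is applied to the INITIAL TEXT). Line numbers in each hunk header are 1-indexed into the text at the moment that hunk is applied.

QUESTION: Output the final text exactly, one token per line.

Hunk 1: at line 2 remove [duaf] add [biyu] -> 12 lines: ppmjk eet kst biyu ddmbz wvr zlwmm gwam ztbm mwn huokt nebj
Hunk 2: at line 7 remove [gwam] add [hghs] -> 12 lines: ppmjk eet kst biyu ddmbz wvr zlwmm hghs ztbm mwn huokt nebj
Hunk 3: at line 7 remove [ztbm] add [epshn] -> 12 lines: ppmjk eet kst biyu ddmbz wvr zlwmm hghs epshn mwn huokt nebj
Hunk 4: at line 3 remove [ddmbz,wvr] add [mbyc] -> 11 lines: ppmjk eet kst biyu mbyc zlwmm hghs epshn mwn huokt nebj

Answer: ppmjk
eet
kst
biyu
mbyc
zlwmm
hghs
epshn
mwn
huokt
nebj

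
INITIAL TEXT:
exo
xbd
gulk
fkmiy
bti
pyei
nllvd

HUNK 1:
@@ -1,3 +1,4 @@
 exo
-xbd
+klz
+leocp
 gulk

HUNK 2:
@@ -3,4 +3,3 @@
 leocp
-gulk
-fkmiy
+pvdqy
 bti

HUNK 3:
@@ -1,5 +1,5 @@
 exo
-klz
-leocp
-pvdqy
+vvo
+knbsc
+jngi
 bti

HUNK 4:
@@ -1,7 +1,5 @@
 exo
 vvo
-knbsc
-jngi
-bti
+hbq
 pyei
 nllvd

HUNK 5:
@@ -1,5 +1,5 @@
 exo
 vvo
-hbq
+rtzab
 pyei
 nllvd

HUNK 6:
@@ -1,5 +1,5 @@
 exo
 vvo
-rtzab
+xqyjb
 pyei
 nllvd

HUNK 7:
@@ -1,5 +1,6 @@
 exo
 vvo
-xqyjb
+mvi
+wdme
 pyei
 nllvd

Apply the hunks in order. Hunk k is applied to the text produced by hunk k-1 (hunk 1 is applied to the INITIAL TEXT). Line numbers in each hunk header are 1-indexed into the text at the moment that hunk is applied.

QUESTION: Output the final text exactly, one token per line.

Answer: exo
vvo
mvi
wdme
pyei
nllvd

Derivation:
Hunk 1: at line 1 remove [xbd] add [klz,leocp] -> 8 lines: exo klz leocp gulk fkmiy bti pyei nllvd
Hunk 2: at line 3 remove [gulk,fkmiy] add [pvdqy] -> 7 lines: exo klz leocp pvdqy bti pyei nllvd
Hunk 3: at line 1 remove [klz,leocp,pvdqy] add [vvo,knbsc,jngi] -> 7 lines: exo vvo knbsc jngi bti pyei nllvd
Hunk 4: at line 1 remove [knbsc,jngi,bti] add [hbq] -> 5 lines: exo vvo hbq pyei nllvd
Hunk 5: at line 1 remove [hbq] add [rtzab] -> 5 lines: exo vvo rtzab pyei nllvd
Hunk 6: at line 1 remove [rtzab] add [xqyjb] -> 5 lines: exo vvo xqyjb pyei nllvd
Hunk 7: at line 1 remove [xqyjb] add [mvi,wdme] -> 6 lines: exo vvo mvi wdme pyei nllvd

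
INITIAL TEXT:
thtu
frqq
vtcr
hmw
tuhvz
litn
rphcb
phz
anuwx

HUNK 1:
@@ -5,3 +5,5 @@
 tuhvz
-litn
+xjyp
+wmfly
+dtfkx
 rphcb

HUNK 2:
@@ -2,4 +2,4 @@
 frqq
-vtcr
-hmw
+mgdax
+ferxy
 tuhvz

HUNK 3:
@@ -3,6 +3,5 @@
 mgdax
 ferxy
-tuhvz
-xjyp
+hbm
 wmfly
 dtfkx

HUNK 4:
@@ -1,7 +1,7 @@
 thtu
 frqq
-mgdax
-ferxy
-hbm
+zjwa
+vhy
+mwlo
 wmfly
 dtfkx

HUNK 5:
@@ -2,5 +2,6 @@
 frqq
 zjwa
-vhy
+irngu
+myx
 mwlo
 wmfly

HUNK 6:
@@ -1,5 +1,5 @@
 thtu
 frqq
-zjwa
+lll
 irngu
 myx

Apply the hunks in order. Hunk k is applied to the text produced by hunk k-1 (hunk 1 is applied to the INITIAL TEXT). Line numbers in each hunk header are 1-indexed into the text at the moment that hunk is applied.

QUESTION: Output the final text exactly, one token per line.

Answer: thtu
frqq
lll
irngu
myx
mwlo
wmfly
dtfkx
rphcb
phz
anuwx

Derivation:
Hunk 1: at line 5 remove [litn] add [xjyp,wmfly,dtfkx] -> 11 lines: thtu frqq vtcr hmw tuhvz xjyp wmfly dtfkx rphcb phz anuwx
Hunk 2: at line 2 remove [vtcr,hmw] add [mgdax,ferxy] -> 11 lines: thtu frqq mgdax ferxy tuhvz xjyp wmfly dtfkx rphcb phz anuwx
Hunk 3: at line 3 remove [tuhvz,xjyp] add [hbm] -> 10 lines: thtu frqq mgdax ferxy hbm wmfly dtfkx rphcb phz anuwx
Hunk 4: at line 1 remove [mgdax,ferxy,hbm] add [zjwa,vhy,mwlo] -> 10 lines: thtu frqq zjwa vhy mwlo wmfly dtfkx rphcb phz anuwx
Hunk 5: at line 2 remove [vhy] add [irngu,myx] -> 11 lines: thtu frqq zjwa irngu myx mwlo wmfly dtfkx rphcb phz anuwx
Hunk 6: at line 1 remove [zjwa] add [lll] -> 11 lines: thtu frqq lll irngu myx mwlo wmfly dtfkx rphcb phz anuwx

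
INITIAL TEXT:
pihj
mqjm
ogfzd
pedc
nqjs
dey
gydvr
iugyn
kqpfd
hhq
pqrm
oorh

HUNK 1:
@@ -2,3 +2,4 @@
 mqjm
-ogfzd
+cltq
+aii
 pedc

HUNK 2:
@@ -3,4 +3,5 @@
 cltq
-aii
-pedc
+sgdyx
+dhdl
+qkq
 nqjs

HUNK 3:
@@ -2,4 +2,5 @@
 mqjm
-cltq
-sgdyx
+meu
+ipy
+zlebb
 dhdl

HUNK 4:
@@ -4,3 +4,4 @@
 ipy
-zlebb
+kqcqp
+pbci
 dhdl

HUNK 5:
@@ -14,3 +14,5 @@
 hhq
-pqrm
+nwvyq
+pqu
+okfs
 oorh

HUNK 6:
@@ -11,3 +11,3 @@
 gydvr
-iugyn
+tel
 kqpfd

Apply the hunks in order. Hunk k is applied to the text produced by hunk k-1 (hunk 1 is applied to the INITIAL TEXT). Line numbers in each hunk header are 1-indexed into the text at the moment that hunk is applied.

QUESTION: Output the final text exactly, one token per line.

Hunk 1: at line 2 remove [ogfzd] add [cltq,aii] -> 13 lines: pihj mqjm cltq aii pedc nqjs dey gydvr iugyn kqpfd hhq pqrm oorh
Hunk 2: at line 3 remove [aii,pedc] add [sgdyx,dhdl,qkq] -> 14 lines: pihj mqjm cltq sgdyx dhdl qkq nqjs dey gydvr iugyn kqpfd hhq pqrm oorh
Hunk 3: at line 2 remove [cltq,sgdyx] add [meu,ipy,zlebb] -> 15 lines: pihj mqjm meu ipy zlebb dhdl qkq nqjs dey gydvr iugyn kqpfd hhq pqrm oorh
Hunk 4: at line 4 remove [zlebb] add [kqcqp,pbci] -> 16 lines: pihj mqjm meu ipy kqcqp pbci dhdl qkq nqjs dey gydvr iugyn kqpfd hhq pqrm oorh
Hunk 5: at line 14 remove [pqrm] add [nwvyq,pqu,okfs] -> 18 lines: pihj mqjm meu ipy kqcqp pbci dhdl qkq nqjs dey gydvr iugyn kqpfd hhq nwvyq pqu okfs oorh
Hunk 6: at line 11 remove [iugyn] add [tel] -> 18 lines: pihj mqjm meu ipy kqcqp pbci dhdl qkq nqjs dey gydvr tel kqpfd hhq nwvyq pqu okfs oorh

Answer: pihj
mqjm
meu
ipy
kqcqp
pbci
dhdl
qkq
nqjs
dey
gydvr
tel
kqpfd
hhq
nwvyq
pqu
okfs
oorh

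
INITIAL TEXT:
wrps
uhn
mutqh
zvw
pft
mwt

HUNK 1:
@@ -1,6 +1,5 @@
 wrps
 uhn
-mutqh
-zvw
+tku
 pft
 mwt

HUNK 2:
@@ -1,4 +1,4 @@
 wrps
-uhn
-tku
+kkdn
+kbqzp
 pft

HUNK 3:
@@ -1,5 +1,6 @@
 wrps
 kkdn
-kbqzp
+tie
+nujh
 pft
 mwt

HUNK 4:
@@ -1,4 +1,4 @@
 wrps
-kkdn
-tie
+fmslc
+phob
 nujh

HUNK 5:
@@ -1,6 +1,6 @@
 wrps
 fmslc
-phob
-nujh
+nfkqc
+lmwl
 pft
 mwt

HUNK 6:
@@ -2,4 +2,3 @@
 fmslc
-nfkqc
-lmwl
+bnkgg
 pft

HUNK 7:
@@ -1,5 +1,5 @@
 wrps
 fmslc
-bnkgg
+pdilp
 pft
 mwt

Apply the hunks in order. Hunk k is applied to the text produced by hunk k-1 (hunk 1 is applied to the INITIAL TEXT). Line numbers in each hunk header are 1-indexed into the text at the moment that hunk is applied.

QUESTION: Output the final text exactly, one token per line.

Answer: wrps
fmslc
pdilp
pft
mwt

Derivation:
Hunk 1: at line 1 remove [mutqh,zvw] add [tku] -> 5 lines: wrps uhn tku pft mwt
Hunk 2: at line 1 remove [uhn,tku] add [kkdn,kbqzp] -> 5 lines: wrps kkdn kbqzp pft mwt
Hunk 3: at line 1 remove [kbqzp] add [tie,nujh] -> 6 lines: wrps kkdn tie nujh pft mwt
Hunk 4: at line 1 remove [kkdn,tie] add [fmslc,phob] -> 6 lines: wrps fmslc phob nujh pft mwt
Hunk 5: at line 1 remove [phob,nujh] add [nfkqc,lmwl] -> 6 lines: wrps fmslc nfkqc lmwl pft mwt
Hunk 6: at line 2 remove [nfkqc,lmwl] add [bnkgg] -> 5 lines: wrps fmslc bnkgg pft mwt
Hunk 7: at line 1 remove [bnkgg] add [pdilp] -> 5 lines: wrps fmslc pdilp pft mwt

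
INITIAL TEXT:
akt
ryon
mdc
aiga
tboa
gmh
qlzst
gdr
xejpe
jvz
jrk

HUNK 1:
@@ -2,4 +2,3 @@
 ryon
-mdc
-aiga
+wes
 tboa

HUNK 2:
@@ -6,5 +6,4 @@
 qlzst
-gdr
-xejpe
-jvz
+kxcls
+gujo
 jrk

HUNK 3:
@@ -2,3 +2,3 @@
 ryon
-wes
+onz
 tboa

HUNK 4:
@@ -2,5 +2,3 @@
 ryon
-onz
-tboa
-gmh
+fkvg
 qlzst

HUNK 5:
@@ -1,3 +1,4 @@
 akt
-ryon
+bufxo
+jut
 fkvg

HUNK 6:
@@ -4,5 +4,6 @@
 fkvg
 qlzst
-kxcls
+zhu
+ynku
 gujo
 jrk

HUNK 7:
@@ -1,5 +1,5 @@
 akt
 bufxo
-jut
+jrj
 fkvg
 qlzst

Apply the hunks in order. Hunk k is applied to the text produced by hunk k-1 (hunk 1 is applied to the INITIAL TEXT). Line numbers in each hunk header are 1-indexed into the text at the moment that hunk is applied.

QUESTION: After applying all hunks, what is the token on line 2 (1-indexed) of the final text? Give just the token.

Answer: bufxo

Derivation:
Hunk 1: at line 2 remove [mdc,aiga] add [wes] -> 10 lines: akt ryon wes tboa gmh qlzst gdr xejpe jvz jrk
Hunk 2: at line 6 remove [gdr,xejpe,jvz] add [kxcls,gujo] -> 9 lines: akt ryon wes tboa gmh qlzst kxcls gujo jrk
Hunk 3: at line 2 remove [wes] add [onz] -> 9 lines: akt ryon onz tboa gmh qlzst kxcls gujo jrk
Hunk 4: at line 2 remove [onz,tboa,gmh] add [fkvg] -> 7 lines: akt ryon fkvg qlzst kxcls gujo jrk
Hunk 5: at line 1 remove [ryon] add [bufxo,jut] -> 8 lines: akt bufxo jut fkvg qlzst kxcls gujo jrk
Hunk 6: at line 4 remove [kxcls] add [zhu,ynku] -> 9 lines: akt bufxo jut fkvg qlzst zhu ynku gujo jrk
Hunk 7: at line 1 remove [jut] add [jrj] -> 9 lines: akt bufxo jrj fkvg qlzst zhu ynku gujo jrk
Final line 2: bufxo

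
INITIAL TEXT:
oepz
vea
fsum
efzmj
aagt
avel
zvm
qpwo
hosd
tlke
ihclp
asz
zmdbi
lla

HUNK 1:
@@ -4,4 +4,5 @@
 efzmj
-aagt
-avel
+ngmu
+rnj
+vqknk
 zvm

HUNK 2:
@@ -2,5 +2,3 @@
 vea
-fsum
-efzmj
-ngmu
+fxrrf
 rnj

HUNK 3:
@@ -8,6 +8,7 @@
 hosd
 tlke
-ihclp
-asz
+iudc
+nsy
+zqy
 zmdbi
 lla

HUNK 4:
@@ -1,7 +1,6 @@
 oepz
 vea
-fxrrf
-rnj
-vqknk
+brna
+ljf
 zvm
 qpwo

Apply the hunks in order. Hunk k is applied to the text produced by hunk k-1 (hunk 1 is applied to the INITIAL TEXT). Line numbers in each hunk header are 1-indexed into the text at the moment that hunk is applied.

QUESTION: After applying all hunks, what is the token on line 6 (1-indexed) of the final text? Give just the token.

Hunk 1: at line 4 remove [aagt,avel] add [ngmu,rnj,vqknk] -> 15 lines: oepz vea fsum efzmj ngmu rnj vqknk zvm qpwo hosd tlke ihclp asz zmdbi lla
Hunk 2: at line 2 remove [fsum,efzmj,ngmu] add [fxrrf] -> 13 lines: oepz vea fxrrf rnj vqknk zvm qpwo hosd tlke ihclp asz zmdbi lla
Hunk 3: at line 8 remove [ihclp,asz] add [iudc,nsy,zqy] -> 14 lines: oepz vea fxrrf rnj vqknk zvm qpwo hosd tlke iudc nsy zqy zmdbi lla
Hunk 4: at line 1 remove [fxrrf,rnj,vqknk] add [brna,ljf] -> 13 lines: oepz vea brna ljf zvm qpwo hosd tlke iudc nsy zqy zmdbi lla
Final line 6: qpwo

Answer: qpwo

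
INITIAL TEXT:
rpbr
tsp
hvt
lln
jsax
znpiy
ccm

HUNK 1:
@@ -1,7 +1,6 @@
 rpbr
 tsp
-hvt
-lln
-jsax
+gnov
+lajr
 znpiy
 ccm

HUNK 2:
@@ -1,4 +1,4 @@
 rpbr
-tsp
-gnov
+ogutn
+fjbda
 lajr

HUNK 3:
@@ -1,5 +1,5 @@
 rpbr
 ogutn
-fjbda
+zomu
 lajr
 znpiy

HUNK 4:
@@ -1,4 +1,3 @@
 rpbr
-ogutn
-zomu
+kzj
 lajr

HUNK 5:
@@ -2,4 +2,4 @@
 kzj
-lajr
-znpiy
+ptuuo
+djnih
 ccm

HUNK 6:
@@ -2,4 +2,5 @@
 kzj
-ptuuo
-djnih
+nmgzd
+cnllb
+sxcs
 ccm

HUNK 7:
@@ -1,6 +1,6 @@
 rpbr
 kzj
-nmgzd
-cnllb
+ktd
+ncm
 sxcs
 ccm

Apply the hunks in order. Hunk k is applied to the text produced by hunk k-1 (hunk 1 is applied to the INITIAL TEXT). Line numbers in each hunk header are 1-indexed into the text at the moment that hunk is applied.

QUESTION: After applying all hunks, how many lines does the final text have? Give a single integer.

Hunk 1: at line 1 remove [hvt,lln,jsax] add [gnov,lajr] -> 6 lines: rpbr tsp gnov lajr znpiy ccm
Hunk 2: at line 1 remove [tsp,gnov] add [ogutn,fjbda] -> 6 lines: rpbr ogutn fjbda lajr znpiy ccm
Hunk 3: at line 1 remove [fjbda] add [zomu] -> 6 lines: rpbr ogutn zomu lajr znpiy ccm
Hunk 4: at line 1 remove [ogutn,zomu] add [kzj] -> 5 lines: rpbr kzj lajr znpiy ccm
Hunk 5: at line 2 remove [lajr,znpiy] add [ptuuo,djnih] -> 5 lines: rpbr kzj ptuuo djnih ccm
Hunk 6: at line 2 remove [ptuuo,djnih] add [nmgzd,cnllb,sxcs] -> 6 lines: rpbr kzj nmgzd cnllb sxcs ccm
Hunk 7: at line 1 remove [nmgzd,cnllb] add [ktd,ncm] -> 6 lines: rpbr kzj ktd ncm sxcs ccm
Final line count: 6

Answer: 6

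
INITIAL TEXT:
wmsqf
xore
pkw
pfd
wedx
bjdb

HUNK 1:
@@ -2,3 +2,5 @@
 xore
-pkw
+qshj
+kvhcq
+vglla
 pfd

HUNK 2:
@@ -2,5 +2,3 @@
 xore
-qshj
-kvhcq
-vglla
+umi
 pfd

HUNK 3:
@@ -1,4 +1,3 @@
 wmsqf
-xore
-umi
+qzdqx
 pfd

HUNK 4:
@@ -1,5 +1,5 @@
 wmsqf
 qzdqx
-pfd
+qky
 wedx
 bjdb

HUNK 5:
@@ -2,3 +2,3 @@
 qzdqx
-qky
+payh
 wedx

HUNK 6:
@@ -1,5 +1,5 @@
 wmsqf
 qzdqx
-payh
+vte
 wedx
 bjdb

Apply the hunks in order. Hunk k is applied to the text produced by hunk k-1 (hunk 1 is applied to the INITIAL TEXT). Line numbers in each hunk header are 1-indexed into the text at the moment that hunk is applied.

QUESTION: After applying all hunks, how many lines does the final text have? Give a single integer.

Hunk 1: at line 2 remove [pkw] add [qshj,kvhcq,vglla] -> 8 lines: wmsqf xore qshj kvhcq vglla pfd wedx bjdb
Hunk 2: at line 2 remove [qshj,kvhcq,vglla] add [umi] -> 6 lines: wmsqf xore umi pfd wedx bjdb
Hunk 3: at line 1 remove [xore,umi] add [qzdqx] -> 5 lines: wmsqf qzdqx pfd wedx bjdb
Hunk 4: at line 1 remove [pfd] add [qky] -> 5 lines: wmsqf qzdqx qky wedx bjdb
Hunk 5: at line 2 remove [qky] add [payh] -> 5 lines: wmsqf qzdqx payh wedx bjdb
Hunk 6: at line 1 remove [payh] add [vte] -> 5 lines: wmsqf qzdqx vte wedx bjdb
Final line count: 5

Answer: 5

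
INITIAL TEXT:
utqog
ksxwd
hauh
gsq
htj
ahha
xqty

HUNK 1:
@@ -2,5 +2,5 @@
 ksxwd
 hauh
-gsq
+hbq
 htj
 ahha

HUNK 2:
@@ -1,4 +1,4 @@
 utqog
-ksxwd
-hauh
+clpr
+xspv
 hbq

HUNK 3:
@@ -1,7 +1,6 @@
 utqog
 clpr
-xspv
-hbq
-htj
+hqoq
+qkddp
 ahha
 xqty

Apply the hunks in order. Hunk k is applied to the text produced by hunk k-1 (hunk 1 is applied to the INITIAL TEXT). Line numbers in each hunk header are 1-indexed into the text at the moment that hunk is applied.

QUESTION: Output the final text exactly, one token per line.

Answer: utqog
clpr
hqoq
qkddp
ahha
xqty

Derivation:
Hunk 1: at line 2 remove [gsq] add [hbq] -> 7 lines: utqog ksxwd hauh hbq htj ahha xqty
Hunk 2: at line 1 remove [ksxwd,hauh] add [clpr,xspv] -> 7 lines: utqog clpr xspv hbq htj ahha xqty
Hunk 3: at line 1 remove [xspv,hbq,htj] add [hqoq,qkddp] -> 6 lines: utqog clpr hqoq qkddp ahha xqty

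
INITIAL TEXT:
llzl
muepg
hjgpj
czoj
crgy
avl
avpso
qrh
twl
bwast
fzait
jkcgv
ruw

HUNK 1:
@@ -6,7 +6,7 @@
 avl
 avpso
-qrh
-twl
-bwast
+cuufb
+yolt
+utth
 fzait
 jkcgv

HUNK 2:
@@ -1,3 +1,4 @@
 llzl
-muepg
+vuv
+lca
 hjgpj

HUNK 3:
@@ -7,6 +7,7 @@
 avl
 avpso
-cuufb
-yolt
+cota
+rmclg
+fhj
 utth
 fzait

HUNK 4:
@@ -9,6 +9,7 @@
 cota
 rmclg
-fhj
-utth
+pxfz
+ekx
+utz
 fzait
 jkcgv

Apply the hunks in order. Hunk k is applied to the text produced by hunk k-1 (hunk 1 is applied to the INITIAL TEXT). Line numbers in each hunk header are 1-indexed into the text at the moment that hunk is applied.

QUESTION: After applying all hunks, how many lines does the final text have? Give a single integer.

Answer: 16

Derivation:
Hunk 1: at line 6 remove [qrh,twl,bwast] add [cuufb,yolt,utth] -> 13 lines: llzl muepg hjgpj czoj crgy avl avpso cuufb yolt utth fzait jkcgv ruw
Hunk 2: at line 1 remove [muepg] add [vuv,lca] -> 14 lines: llzl vuv lca hjgpj czoj crgy avl avpso cuufb yolt utth fzait jkcgv ruw
Hunk 3: at line 7 remove [cuufb,yolt] add [cota,rmclg,fhj] -> 15 lines: llzl vuv lca hjgpj czoj crgy avl avpso cota rmclg fhj utth fzait jkcgv ruw
Hunk 4: at line 9 remove [fhj,utth] add [pxfz,ekx,utz] -> 16 lines: llzl vuv lca hjgpj czoj crgy avl avpso cota rmclg pxfz ekx utz fzait jkcgv ruw
Final line count: 16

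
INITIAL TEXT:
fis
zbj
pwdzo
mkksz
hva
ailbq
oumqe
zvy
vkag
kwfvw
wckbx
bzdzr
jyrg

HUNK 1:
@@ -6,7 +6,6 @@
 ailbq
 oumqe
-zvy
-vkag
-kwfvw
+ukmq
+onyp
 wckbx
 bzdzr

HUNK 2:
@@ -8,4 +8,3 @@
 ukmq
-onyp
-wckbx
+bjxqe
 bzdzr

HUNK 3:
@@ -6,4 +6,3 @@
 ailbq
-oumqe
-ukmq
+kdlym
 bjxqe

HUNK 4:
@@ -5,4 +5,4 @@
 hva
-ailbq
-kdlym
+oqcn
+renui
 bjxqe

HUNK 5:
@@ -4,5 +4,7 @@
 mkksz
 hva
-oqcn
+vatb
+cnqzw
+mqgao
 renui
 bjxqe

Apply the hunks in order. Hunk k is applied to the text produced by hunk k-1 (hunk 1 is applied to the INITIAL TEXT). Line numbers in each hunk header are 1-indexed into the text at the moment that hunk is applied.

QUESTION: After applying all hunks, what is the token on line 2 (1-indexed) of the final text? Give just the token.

Answer: zbj

Derivation:
Hunk 1: at line 6 remove [zvy,vkag,kwfvw] add [ukmq,onyp] -> 12 lines: fis zbj pwdzo mkksz hva ailbq oumqe ukmq onyp wckbx bzdzr jyrg
Hunk 2: at line 8 remove [onyp,wckbx] add [bjxqe] -> 11 lines: fis zbj pwdzo mkksz hva ailbq oumqe ukmq bjxqe bzdzr jyrg
Hunk 3: at line 6 remove [oumqe,ukmq] add [kdlym] -> 10 lines: fis zbj pwdzo mkksz hva ailbq kdlym bjxqe bzdzr jyrg
Hunk 4: at line 5 remove [ailbq,kdlym] add [oqcn,renui] -> 10 lines: fis zbj pwdzo mkksz hva oqcn renui bjxqe bzdzr jyrg
Hunk 5: at line 4 remove [oqcn] add [vatb,cnqzw,mqgao] -> 12 lines: fis zbj pwdzo mkksz hva vatb cnqzw mqgao renui bjxqe bzdzr jyrg
Final line 2: zbj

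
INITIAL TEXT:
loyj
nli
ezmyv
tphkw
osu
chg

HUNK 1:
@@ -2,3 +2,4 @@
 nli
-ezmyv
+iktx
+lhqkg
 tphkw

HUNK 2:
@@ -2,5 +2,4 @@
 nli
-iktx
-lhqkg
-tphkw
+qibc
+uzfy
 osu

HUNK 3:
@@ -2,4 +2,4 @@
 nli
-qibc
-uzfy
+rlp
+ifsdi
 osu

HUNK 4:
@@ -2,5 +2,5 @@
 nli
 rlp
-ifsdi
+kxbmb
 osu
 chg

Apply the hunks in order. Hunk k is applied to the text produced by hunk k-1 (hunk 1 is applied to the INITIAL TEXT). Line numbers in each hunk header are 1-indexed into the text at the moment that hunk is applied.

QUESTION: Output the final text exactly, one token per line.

Answer: loyj
nli
rlp
kxbmb
osu
chg

Derivation:
Hunk 1: at line 2 remove [ezmyv] add [iktx,lhqkg] -> 7 lines: loyj nli iktx lhqkg tphkw osu chg
Hunk 2: at line 2 remove [iktx,lhqkg,tphkw] add [qibc,uzfy] -> 6 lines: loyj nli qibc uzfy osu chg
Hunk 3: at line 2 remove [qibc,uzfy] add [rlp,ifsdi] -> 6 lines: loyj nli rlp ifsdi osu chg
Hunk 4: at line 2 remove [ifsdi] add [kxbmb] -> 6 lines: loyj nli rlp kxbmb osu chg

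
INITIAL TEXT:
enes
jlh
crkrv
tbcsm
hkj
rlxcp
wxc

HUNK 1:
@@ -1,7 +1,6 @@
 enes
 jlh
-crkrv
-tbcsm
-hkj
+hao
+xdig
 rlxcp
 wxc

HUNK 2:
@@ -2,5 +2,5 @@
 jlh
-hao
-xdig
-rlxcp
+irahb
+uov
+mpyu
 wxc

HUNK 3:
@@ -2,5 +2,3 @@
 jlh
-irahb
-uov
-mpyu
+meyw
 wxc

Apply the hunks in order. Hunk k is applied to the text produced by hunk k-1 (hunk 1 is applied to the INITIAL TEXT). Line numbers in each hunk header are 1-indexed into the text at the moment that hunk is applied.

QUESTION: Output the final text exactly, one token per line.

Answer: enes
jlh
meyw
wxc

Derivation:
Hunk 1: at line 1 remove [crkrv,tbcsm,hkj] add [hao,xdig] -> 6 lines: enes jlh hao xdig rlxcp wxc
Hunk 2: at line 2 remove [hao,xdig,rlxcp] add [irahb,uov,mpyu] -> 6 lines: enes jlh irahb uov mpyu wxc
Hunk 3: at line 2 remove [irahb,uov,mpyu] add [meyw] -> 4 lines: enes jlh meyw wxc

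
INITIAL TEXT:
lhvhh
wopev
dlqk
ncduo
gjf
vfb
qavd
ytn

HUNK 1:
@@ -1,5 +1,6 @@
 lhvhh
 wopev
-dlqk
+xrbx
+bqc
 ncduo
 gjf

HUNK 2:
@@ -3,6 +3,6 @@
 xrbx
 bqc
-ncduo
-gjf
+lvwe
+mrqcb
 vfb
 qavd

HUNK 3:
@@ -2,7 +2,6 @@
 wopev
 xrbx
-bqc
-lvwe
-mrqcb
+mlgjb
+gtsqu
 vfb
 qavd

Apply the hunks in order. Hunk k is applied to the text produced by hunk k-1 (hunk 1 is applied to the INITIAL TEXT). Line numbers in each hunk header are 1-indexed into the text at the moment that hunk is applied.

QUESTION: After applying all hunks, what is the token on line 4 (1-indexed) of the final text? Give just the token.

Hunk 1: at line 1 remove [dlqk] add [xrbx,bqc] -> 9 lines: lhvhh wopev xrbx bqc ncduo gjf vfb qavd ytn
Hunk 2: at line 3 remove [ncduo,gjf] add [lvwe,mrqcb] -> 9 lines: lhvhh wopev xrbx bqc lvwe mrqcb vfb qavd ytn
Hunk 3: at line 2 remove [bqc,lvwe,mrqcb] add [mlgjb,gtsqu] -> 8 lines: lhvhh wopev xrbx mlgjb gtsqu vfb qavd ytn
Final line 4: mlgjb

Answer: mlgjb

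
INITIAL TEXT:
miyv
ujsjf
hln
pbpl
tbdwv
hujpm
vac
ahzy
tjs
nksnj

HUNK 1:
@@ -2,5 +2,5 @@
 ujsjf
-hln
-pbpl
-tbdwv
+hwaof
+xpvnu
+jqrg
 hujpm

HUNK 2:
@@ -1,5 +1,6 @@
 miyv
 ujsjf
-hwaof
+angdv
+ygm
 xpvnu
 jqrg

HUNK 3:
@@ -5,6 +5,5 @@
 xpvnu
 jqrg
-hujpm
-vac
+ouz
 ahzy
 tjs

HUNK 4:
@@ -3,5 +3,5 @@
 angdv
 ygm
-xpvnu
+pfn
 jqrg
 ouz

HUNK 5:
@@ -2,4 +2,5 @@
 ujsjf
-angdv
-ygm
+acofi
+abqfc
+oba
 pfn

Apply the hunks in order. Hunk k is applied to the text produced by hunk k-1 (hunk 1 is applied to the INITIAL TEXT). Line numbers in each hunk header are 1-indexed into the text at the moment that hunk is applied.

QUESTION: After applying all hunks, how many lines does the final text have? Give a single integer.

Answer: 11

Derivation:
Hunk 1: at line 2 remove [hln,pbpl,tbdwv] add [hwaof,xpvnu,jqrg] -> 10 lines: miyv ujsjf hwaof xpvnu jqrg hujpm vac ahzy tjs nksnj
Hunk 2: at line 1 remove [hwaof] add [angdv,ygm] -> 11 lines: miyv ujsjf angdv ygm xpvnu jqrg hujpm vac ahzy tjs nksnj
Hunk 3: at line 5 remove [hujpm,vac] add [ouz] -> 10 lines: miyv ujsjf angdv ygm xpvnu jqrg ouz ahzy tjs nksnj
Hunk 4: at line 3 remove [xpvnu] add [pfn] -> 10 lines: miyv ujsjf angdv ygm pfn jqrg ouz ahzy tjs nksnj
Hunk 5: at line 2 remove [angdv,ygm] add [acofi,abqfc,oba] -> 11 lines: miyv ujsjf acofi abqfc oba pfn jqrg ouz ahzy tjs nksnj
Final line count: 11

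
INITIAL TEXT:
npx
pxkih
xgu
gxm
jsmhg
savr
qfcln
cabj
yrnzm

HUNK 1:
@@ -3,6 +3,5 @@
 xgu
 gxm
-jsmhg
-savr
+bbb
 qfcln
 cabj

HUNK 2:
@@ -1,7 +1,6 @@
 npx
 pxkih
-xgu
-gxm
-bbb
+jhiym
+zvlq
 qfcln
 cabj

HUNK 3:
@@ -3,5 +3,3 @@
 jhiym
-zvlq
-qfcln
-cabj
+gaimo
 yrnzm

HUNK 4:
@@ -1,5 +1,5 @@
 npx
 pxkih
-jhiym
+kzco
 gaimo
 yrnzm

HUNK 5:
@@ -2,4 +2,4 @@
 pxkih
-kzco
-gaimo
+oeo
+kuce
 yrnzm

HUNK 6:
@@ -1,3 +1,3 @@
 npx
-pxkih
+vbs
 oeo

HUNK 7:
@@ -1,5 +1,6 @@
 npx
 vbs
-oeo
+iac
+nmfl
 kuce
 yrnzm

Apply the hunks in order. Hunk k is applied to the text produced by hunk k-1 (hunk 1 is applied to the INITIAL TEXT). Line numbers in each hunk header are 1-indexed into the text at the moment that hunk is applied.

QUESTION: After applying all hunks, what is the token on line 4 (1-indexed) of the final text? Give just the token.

Hunk 1: at line 3 remove [jsmhg,savr] add [bbb] -> 8 lines: npx pxkih xgu gxm bbb qfcln cabj yrnzm
Hunk 2: at line 1 remove [xgu,gxm,bbb] add [jhiym,zvlq] -> 7 lines: npx pxkih jhiym zvlq qfcln cabj yrnzm
Hunk 3: at line 3 remove [zvlq,qfcln,cabj] add [gaimo] -> 5 lines: npx pxkih jhiym gaimo yrnzm
Hunk 4: at line 1 remove [jhiym] add [kzco] -> 5 lines: npx pxkih kzco gaimo yrnzm
Hunk 5: at line 2 remove [kzco,gaimo] add [oeo,kuce] -> 5 lines: npx pxkih oeo kuce yrnzm
Hunk 6: at line 1 remove [pxkih] add [vbs] -> 5 lines: npx vbs oeo kuce yrnzm
Hunk 7: at line 1 remove [oeo] add [iac,nmfl] -> 6 lines: npx vbs iac nmfl kuce yrnzm
Final line 4: nmfl

Answer: nmfl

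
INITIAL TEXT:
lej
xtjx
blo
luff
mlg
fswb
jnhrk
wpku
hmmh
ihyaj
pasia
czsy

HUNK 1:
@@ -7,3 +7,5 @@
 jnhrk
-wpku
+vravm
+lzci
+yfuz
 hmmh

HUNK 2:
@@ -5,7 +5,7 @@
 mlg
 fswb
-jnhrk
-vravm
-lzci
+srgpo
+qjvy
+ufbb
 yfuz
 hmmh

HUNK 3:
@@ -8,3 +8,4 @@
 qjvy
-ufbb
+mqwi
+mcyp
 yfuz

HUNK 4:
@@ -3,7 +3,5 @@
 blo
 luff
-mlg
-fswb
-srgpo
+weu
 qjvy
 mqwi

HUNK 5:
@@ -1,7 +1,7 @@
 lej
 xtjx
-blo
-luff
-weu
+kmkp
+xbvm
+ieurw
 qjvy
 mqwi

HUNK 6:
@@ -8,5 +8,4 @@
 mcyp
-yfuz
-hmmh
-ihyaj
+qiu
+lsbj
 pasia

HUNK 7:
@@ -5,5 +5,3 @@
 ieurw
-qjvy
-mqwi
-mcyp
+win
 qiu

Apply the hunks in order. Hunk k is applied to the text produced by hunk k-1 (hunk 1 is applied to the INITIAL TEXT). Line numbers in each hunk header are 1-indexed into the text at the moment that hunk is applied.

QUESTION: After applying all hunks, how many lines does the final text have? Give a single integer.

Hunk 1: at line 7 remove [wpku] add [vravm,lzci,yfuz] -> 14 lines: lej xtjx blo luff mlg fswb jnhrk vravm lzci yfuz hmmh ihyaj pasia czsy
Hunk 2: at line 5 remove [jnhrk,vravm,lzci] add [srgpo,qjvy,ufbb] -> 14 lines: lej xtjx blo luff mlg fswb srgpo qjvy ufbb yfuz hmmh ihyaj pasia czsy
Hunk 3: at line 8 remove [ufbb] add [mqwi,mcyp] -> 15 lines: lej xtjx blo luff mlg fswb srgpo qjvy mqwi mcyp yfuz hmmh ihyaj pasia czsy
Hunk 4: at line 3 remove [mlg,fswb,srgpo] add [weu] -> 13 lines: lej xtjx blo luff weu qjvy mqwi mcyp yfuz hmmh ihyaj pasia czsy
Hunk 5: at line 1 remove [blo,luff,weu] add [kmkp,xbvm,ieurw] -> 13 lines: lej xtjx kmkp xbvm ieurw qjvy mqwi mcyp yfuz hmmh ihyaj pasia czsy
Hunk 6: at line 8 remove [yfuz,hmmh,ihyaj] add [qiu,lsbj] -> 12 lines: lej xtjx kmkp xbvm ieurw qjvy mqwi mcyp qiu lsbj pasia czsy
Hunk 7: at line 5 remove [qjvy,mqwi,mcyp] add [win] -> 10 lines: lej xtjx kmkp xbvm ieurw win qiu lsbj pasia czsy
Final line count: 10

Answer: 10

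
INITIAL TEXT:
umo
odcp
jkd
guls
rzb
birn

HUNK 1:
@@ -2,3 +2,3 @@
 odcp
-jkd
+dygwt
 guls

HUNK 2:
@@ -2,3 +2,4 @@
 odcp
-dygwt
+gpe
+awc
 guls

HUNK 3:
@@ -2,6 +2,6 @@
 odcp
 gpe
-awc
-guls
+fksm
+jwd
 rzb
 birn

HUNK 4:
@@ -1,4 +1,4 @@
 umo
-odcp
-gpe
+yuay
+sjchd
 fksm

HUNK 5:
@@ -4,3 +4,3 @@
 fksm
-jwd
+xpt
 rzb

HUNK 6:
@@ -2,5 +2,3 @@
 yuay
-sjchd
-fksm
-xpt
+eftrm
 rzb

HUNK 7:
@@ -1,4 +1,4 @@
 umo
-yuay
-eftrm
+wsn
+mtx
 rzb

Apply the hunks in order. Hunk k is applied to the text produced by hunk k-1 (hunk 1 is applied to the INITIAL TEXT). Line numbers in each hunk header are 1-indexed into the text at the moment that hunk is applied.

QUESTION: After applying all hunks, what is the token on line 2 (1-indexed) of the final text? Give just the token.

Hunk 1: at line 2 remove [jkd] add [dygwt] -> 6 lines: umo odcp dygwt guls rzb birn
Hunk 2: at line 2 remove [dygwt] add [gpe,awc] -> 7 lines: umo odcp gpe awc guls rzb birn
Hunk 3: at line 2 remove [awc,guls] add [fksm,jwd] -> 7 lines: umo odcp gpe fksm jwd rzb birn
Hunk 4: at line 1 remove [odcp,gpe] add [yuay,sjchd] -> 7 lines: umo yuay sjchd fksm jwd rzb birn
Hunk 5: at line 4 remove [jwd] add [xpt] -> 7 lines: umo yuay sjchd fksm xpt rzb birn
Hunk 6: at line 2 remove [sjchd,fksm,xpt] add [eftrm] -> 5 lines: umo yuay eftrm rzb birn
Hunk 7: at line 1 remove [yuay,eftrm] add [wsn,mtx] -> 5 lines: umo wsn mtx rzb birn
Final line 2: wsn

Answer: wsn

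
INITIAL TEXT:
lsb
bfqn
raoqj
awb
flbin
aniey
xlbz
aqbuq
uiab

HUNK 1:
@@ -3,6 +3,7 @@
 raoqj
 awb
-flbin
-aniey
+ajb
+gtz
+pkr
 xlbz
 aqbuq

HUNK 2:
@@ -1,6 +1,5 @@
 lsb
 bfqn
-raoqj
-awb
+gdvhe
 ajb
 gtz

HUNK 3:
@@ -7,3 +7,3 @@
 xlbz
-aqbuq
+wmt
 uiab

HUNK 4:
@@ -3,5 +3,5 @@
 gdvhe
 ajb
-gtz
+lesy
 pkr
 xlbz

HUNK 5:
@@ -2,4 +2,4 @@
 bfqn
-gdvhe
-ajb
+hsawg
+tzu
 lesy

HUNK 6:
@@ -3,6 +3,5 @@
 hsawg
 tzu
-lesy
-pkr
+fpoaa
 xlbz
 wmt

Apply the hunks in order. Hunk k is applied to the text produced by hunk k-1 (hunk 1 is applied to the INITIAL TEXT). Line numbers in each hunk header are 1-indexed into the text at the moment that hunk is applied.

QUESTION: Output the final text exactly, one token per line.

Hunk 1: at line 3 remove [flbin,aniey] add [ajb,gtz,pkr] -> 10 lines: lsb bfqn raoqj awb ajb gtz pkr xlbz aqbuq uiab
Hunk 2: at line 1 remove [raoqj,awb] add [gdvhe] -> 9 lines: lsb bfqn gdvhe ajb gtz pkr xlbz aqbuq uiab
Hunk 3: at line 7 remove [aqbuq] add [wmt] -> 9 lines: lsb bfqn gdvhe ajb gtz pkr xlbz wmt uiab
Hunk 4: at line 3 remove [gtz] add [lesy] -> 9 lines: lsb bfqn gdvhe ajb lesy pkr xlbz wmt uiab
Hunk 5: at line 2 remove [gdvhe,ajb] add [hsawg,tzu] -> 9 lines: lsb bfqn hsawg tzu lesy pkr xlbz wmt uiab
Hunk 6: at line 3 remove [lesy,pkr] add [fpoaa] -> 8 lines: lsb bfqn hsawg tzu fpoaa xlbz wmt uiab

Answer: lsb
bfqn
hsawg
tzu
fpoaa
xlbz
wmt
uiab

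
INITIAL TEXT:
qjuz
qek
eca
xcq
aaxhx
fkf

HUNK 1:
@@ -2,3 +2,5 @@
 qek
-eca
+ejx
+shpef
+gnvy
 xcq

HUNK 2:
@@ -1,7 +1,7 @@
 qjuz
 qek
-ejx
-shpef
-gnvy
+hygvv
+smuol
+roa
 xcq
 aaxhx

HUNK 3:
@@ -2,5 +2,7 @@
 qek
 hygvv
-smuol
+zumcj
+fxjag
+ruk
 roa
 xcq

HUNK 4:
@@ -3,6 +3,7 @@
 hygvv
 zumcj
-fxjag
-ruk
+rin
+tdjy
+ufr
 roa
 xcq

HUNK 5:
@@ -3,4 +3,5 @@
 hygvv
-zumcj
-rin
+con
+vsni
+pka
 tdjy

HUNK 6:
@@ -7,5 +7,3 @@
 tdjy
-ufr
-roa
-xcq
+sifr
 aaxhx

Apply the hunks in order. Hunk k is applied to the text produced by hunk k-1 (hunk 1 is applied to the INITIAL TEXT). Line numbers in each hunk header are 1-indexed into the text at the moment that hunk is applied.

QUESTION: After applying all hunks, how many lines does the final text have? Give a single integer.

Answer: 10

Derivation:
Hunk 1: at line 2 remove [eca] add [ejx,shpef,gnvy] -> 8 lines: qjuz qek ejx shpef gnvy xcq aaxhx fkf
Hunk 2: at line 1 remove [ejx,shpef,gnvy] add [hygvv,smuol,roa] -> 8 lines: qjuz qek hygvv smuol roa xcq aaxhx fkf
Hunk 3: at line 2 remove [smuol] add [zumcj,fxjag,ruk] -> 10 lines: qjuz qek hygvv zumcj fxjag ruk roa xcq aaxhx fkf
Hunk 4: at line 3 remove [fxjag,ruk] add [rin,tdjy,ufr] -> 11 lines: qjuz qek hygvv zumcj rin tdjy ufr roa xcq aaxhx fkf
Hunk 5: at line 3 remove [zumcj,rin] add [con,vsni,pka] -> 12 lines: qjuz qek hygvv con vsni pka tdjy ufr roa xcq aaxhx fkf
Hunk 6: at line 7 remove [ufr,roa,xcq] add [sifr] -> 10 lines: qjuz qek hygvv con vsni pka tdjy sifr aaxhx fkf
Final line count: 10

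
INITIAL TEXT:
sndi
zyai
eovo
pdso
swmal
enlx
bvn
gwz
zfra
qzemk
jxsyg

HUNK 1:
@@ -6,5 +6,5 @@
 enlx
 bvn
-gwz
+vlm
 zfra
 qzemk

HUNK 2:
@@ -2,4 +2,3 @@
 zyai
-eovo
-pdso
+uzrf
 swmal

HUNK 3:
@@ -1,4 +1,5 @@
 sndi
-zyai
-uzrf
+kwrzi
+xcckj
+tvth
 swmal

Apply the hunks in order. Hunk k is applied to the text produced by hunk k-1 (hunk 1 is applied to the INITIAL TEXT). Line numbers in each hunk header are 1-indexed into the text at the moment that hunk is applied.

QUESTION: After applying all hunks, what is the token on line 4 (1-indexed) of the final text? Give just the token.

Hunk 1: at line 6 remove [gwz] add [vlm] -> 11 lines: sndi zyai eovo pdso swmal enlx bvn vlm zfra qzemk jxsyg
Hunk 2: at line 2 remove [eovo,pdso] add [uzrf] -> 10 lines: sndi zyai uzrf swmal enlx bvn vlm zfra qzemk jxsyg
Hunk 3: at line 1 remove [zyai,uzrf] add [kwrzi,xcckj,tvth] -> 11 lines: sndi kwrzi xcckj tvth swmal enlx bvn vlm zfra qzemk jxsyg
Final line 4: tvth

Answer: tvth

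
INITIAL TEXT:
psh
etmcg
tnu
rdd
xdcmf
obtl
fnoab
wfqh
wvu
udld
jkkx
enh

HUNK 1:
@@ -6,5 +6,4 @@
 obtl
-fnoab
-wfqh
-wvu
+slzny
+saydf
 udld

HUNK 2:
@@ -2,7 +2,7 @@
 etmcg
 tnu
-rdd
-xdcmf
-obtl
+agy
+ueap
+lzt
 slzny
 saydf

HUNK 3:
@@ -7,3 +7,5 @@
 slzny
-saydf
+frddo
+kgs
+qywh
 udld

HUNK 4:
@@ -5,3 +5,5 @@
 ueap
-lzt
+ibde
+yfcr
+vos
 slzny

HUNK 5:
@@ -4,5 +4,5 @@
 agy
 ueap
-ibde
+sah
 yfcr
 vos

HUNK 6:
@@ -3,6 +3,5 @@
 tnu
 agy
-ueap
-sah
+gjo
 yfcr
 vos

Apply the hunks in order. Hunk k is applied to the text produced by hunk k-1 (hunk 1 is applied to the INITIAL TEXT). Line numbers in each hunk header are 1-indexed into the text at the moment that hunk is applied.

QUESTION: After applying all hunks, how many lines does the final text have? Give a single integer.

Hunk 1: at line 6 remove [fnoab,wfqh,wvu] add [slzny,saydf] -> 11 lines: psh etmcg tnu rdd xdcmf obtl slzny saydf udld jkkx enh
Hunk 2: at line 2 remove [rdd,xdcmf,obtl] add [agy,ueap,lzt] -> 11 lines: psh etmcg tnu agy ueap lzt slzny saydf udld jkkx enh
Hunk 3: at line 7 remove [saydf] add [frddo,kgs,qywh] -> 13 lines: psh etmcg tnu agy ueap lzt slzny frddo kgs qywh udld jkkx enh
Hunk 4: at line 5 remove [lzt] add [ibde,yfcr,vos] -> 15 lines: psh etmcg tnu agy ueap ibde yfcr vos slzny frddo kgs qywh udld jkkx enh
Hunk 5: at line 4 remove [ibde] add [sah] -> 15 lines: psh etmcg tnu agy ueap sah yfcr vos slzny frddo kgs qywh udld jkkx enh
Hunk 6: at line 3 remove [ueap,sah] add [gjo] -> 14 lines: psh etmcg tnu agy gjo yfcr vos slzny frddo kgs qywh udld jkkx enh
Final line count: 14

Answer: 14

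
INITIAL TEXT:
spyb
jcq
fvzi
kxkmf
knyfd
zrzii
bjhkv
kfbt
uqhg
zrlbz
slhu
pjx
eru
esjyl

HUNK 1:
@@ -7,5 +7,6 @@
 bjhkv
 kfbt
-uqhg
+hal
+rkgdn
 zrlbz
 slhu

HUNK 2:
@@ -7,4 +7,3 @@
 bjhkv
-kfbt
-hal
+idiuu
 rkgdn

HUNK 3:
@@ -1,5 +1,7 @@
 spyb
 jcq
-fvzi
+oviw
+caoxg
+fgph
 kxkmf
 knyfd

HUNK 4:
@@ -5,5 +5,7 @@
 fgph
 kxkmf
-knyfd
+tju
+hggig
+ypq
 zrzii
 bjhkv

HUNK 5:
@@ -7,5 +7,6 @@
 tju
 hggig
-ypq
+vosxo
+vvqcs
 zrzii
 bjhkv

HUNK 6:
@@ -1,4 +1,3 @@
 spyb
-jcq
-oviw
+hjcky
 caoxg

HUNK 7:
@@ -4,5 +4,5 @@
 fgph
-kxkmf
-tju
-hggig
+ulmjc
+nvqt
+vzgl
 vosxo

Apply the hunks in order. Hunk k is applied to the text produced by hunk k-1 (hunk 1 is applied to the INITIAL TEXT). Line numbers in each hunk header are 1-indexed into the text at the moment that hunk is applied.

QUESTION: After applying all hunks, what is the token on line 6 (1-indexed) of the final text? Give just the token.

Hunk 1: at line 7 remove [uqhg] add [hal,rkgdn] -> 15 lines: spyb jcq fvzi kxkmf knyfd zrzii bjhkv kfbt hal rkgdn zrlbz slhu pjx eru esjyl
Hunk 2: at line 7 remove [kfbt,hal] add [idiuu] -> 14 lines: spyb jcq fvzi kxkmf knyfd zrzii bjhkv idiuu rkgdn zrlbz slhu pjx eru esjyl
Hunk 3: at line 1 remove [fvzi] add [oviw,caoxg,fgph] -> 16 lines: spyb jcq oviw caoxg fgph kxkmf knyfd zrzii bjhkv idiuu rkgdn zrlbz slhu pjx eru esjyl
Hunk 4: at line 5 remove [knyfd] add [tju,hggig,ypq] -> 18 lines: spyb jcq oviw caoxg fgph kxkmf tju hggig ypq zrzii bjhkv idiuu rkgdn zrlbz slhu pjx eru esjyl
Hunk 5: at line 7 remove [ypq] add [vosxo,vvqcs] -> 19 lines: spyb jcq oviw caoxg fgph kxkmf tju hggig vosxo vvqcs zrzii bjhkv idiuu rkgdn zrlbz slhu pjx eru esjyl
Hunk 6: at line 1 remove [jcq,oviw] add [hjcky] -> 18 lines: spyb hjcky caoxg fgph kxkmf tju hggig vosxo vvqcs zrzii bjhkv idiuu rkgdn zrlbz slhu pjx eru esjyl
Hunk 7: at line 4 remove [kxkmf,tju,hggig] add [ulmjc,nvqt,vzgl] -> 18 lines: spyb hjcky caoxg fgph ulmjc nvqt vzgl vosxo vvqcs zrzii bjhkv idiuu rkgdn zrlbz slhu pjx eru esjyl
Final line 6: nvqt

Answer: nvqt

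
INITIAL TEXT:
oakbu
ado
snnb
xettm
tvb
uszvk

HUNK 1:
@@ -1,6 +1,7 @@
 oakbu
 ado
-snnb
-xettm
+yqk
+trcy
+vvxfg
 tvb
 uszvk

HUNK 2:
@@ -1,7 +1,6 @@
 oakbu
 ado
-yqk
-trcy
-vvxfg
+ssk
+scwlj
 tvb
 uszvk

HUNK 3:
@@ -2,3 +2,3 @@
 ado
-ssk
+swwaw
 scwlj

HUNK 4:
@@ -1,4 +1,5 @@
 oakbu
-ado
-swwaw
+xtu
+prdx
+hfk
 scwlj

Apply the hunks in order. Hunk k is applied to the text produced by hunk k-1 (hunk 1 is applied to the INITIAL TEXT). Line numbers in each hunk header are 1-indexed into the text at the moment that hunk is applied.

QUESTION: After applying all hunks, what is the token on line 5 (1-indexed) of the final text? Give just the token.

Answer: scwlj

Derivation:
Hunk 1: at line 1 remove [snnb,xettm] add [yqk,trcy,vvxfg] -> 7 lines: oakbu ado yqk trcy vvxfg tvb uszvk
Hunk 2: at line 1 remove [yqk,trcy,vvxfg] add [ssk,scwlj] -> 6 lines: oakbu ado ssk scwlj tvb uszvk
Hunk 3: at line 2 remove [ssk] add [swwaw] -> 6 lines: oakbu ado swwaw scwlj tvb uszvk
Hunk 4: at line 1 remove [ado,swwaw] add [xtu,prdx,hfk] -> 7 lines: oakbu xtu prdx hfk scwlj tvb uszvk
Final line 5: scwlj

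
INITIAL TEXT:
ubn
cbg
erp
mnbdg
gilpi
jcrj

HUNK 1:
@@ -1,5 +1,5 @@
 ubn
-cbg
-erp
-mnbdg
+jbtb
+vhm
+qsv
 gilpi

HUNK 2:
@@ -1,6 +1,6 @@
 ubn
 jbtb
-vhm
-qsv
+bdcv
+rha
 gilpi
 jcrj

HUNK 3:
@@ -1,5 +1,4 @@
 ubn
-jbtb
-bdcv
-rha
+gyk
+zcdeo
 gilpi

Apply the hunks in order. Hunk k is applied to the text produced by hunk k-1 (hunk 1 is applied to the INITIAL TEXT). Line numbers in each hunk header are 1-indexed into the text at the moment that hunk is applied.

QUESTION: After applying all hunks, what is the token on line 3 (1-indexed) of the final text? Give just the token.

Answer: zcdeo

Derivation:
Hunk 1: at line 1 remove [cbg,erp,mnbdg] add [jbtb,vhm,qsv] -> 6 lines: ubn jbtb vhm qsv gilpi jcrj
Hunk 2: at line 1 remove [vhm,qsv] add [bdcv,rha] -> 6 lines: ubn jbtb bdcv rha gilpi jcrj
Hunk 3: at line 1 remove [jbtb,bdcv,rha] add [gyk,zcdeo] -> 5 lines: ubn gyk zcdeo gilpi jcrj
Final line 3: zcdeo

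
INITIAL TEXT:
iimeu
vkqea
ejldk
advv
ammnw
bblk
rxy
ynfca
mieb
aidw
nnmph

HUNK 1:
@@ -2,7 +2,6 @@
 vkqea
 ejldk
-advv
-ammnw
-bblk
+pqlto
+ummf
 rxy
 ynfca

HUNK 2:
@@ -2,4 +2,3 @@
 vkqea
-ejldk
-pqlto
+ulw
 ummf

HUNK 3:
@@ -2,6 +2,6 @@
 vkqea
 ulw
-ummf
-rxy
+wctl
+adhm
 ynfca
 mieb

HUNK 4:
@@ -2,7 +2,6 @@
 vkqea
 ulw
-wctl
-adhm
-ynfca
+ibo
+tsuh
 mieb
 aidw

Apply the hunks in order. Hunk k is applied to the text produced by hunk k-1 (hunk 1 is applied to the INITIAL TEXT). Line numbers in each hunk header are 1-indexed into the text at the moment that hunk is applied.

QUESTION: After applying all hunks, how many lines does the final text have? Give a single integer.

Answer: 8

Derivation:
Hunk 1: at line 2 remove [advv,ammnw,bblk] add [pqlto,ummf] -> 10 lines: iimeu vkqea ejldk pqlto ummf rxy ynfca mieb aidw nnmph
Hunk 2: at line 2 remove [ejldk,pqlto] add [ulw] -> 9 lines: iimeu vkqea ulw ummf rxy ynfca mieb aidw nnmph
Hunk 3: at line 2 remove [ummf,rxy] add [wctl,adhm] -> 9 lines: iimeu vkqea ulw wctl adhm ynfca mieb aidw nnmph
Hunk 4: at line 2 remove [wctl,adhm,ynfca] add [ibo,tsuh] -> 8 lines: iimeu vkqea ulw ibo tsuh mieb aidw nnmph
Final line count: 8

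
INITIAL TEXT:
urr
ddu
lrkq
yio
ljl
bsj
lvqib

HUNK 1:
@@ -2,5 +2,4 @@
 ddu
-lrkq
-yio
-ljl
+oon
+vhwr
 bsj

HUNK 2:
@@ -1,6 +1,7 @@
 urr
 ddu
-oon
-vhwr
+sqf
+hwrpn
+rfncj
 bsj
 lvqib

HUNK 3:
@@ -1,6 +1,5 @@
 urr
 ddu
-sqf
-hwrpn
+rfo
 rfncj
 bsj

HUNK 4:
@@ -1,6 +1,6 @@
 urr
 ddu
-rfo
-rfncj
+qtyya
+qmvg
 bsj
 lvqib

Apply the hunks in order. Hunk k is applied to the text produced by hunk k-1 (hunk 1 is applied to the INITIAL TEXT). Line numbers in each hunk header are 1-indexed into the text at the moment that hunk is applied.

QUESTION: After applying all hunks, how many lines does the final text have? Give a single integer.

Answer: 6

Derivation:
Hunk 1: at line 2 remove [lrkq,yio,ljl] add [oon,vhwr] -> 6 lines: urr ddu oon vhwr bsj lvqib
Hunk 2: at line 1 remove [oon,vhwr] add [sqf,hwrpn,rfncj] -> 7 lines: urr ddu sqf hwrpn rfncj bsj lvqib
Hunk 3: at line 1 remove [sqf,hwrpn] add [rfo] -> 6 lines: urr ddu rfo rfncj bsj lvqib
Hunk 4: at line 1 remove [rfo,rfncj] add [qtyya,qmvg] -> 6 lines: urr ddu qtyya qmvg bsj lvqib
Final line count: 6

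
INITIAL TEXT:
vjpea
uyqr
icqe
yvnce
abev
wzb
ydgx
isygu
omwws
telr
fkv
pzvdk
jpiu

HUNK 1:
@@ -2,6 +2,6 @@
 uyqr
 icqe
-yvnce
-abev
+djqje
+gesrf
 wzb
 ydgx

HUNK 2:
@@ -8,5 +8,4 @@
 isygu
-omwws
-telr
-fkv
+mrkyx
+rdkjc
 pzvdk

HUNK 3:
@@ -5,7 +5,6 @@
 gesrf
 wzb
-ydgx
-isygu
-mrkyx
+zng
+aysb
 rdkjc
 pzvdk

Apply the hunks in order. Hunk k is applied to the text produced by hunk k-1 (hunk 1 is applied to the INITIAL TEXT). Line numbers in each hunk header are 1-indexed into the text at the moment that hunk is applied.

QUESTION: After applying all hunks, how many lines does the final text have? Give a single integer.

Hunk 1: at line 2 remove [yvnce,abev] add [djqje,gesrf] -> 13 lines: vjpea uyqr icqe djqje gesrf wzb ydgx isygu omwws telr fkv pzvdk jpiu
Hunk 2: at line 8 remove [omwws,telr,fkv] add [mrkyx,rdkjc] -> 12 lines: vjpea uyqr icqe djqje gesrf wzb ydgx isygu mrkyx rdkjc pzvdk jpiu
Hunk 3: at line 5 remove [ydgx,isygu,mrkyx] add [zng,aysb] -> 11 lines: vjpea uyqr icqe djqje gesrf wzb zng aysb rdkjc pzvdk jpiu
Final line count: 11

Answer: 11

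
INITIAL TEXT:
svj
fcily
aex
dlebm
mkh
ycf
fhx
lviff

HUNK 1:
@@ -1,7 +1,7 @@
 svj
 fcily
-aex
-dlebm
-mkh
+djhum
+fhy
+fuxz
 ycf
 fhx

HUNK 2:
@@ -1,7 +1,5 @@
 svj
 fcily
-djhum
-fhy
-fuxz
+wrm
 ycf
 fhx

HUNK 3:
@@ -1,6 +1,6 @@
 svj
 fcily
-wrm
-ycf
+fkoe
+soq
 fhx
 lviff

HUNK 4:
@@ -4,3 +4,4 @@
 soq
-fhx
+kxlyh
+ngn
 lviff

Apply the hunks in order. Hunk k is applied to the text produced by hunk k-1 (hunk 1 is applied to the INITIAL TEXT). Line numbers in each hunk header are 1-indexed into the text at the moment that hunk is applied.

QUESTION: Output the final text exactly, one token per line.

Answer: svj
fcily
fkoe
soq
kxlyh
ngn
lviff

Derivation:
Hunk 1: at line 1 remove [aex,dlebm,mkh] add [djhum,fhy,fuxz] -> 8 lines: svj fcily djhum fhy fuxz ycf fhx lviff
Hunk 2: at line 1 remove [djhum,fhy,fuxz] add [wrm] -> 6 lines: svj fcily wrm ycf fhx lviff
Hunk 3: at line 1 remove [wrm,ycf] add [fkoe,soq] -> 6 lines: svj fcily fkoe soq fhx lviff
Hunk 4: at line 4 remove [fhx] add [kxlyh,ngn] -> 7 lines: svj fcily fkoe soq kxlyh ngn lviff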